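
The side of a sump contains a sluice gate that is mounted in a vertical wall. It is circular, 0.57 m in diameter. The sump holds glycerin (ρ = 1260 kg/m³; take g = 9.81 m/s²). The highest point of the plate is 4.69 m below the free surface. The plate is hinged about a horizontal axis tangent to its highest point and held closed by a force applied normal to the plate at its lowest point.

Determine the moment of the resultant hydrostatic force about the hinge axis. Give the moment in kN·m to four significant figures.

M ≈ 4.536 kN·m

γ = ρg = 1260 × 9.81 / 1000 = 12.3606 kN/m³.
The centroid is at the centre, 0.285 m below the top of the plate, so the centroid depth is h_c = 4.69 + 0.285 = 4.975 m.
A = π(0.285)² = 0.255176 m².
Resultant F = γ·h_c·A = 12.3606 × 4.975 × 0.255176 = 15.6918 kN.
I_c = πr⁴/4 = π × 0.285⁴/4 = 0.00518166 m⁴.
Centre of pressure: y_p = y_c + I_c/(y_c·A) = 4.975 + 0.00518166/(4.975 × 0.255176) = 4.975 + 0.00408165 = 4.97908 m along the plane.
The resultant acts 0.285 + 0.00408165 = 0.289082 m (along the plate) below the hinge at the top edge, so the moment about the hinge is M = F × 0.289082 = 15.6918 × 0.289082 = 4.53622 kN·m.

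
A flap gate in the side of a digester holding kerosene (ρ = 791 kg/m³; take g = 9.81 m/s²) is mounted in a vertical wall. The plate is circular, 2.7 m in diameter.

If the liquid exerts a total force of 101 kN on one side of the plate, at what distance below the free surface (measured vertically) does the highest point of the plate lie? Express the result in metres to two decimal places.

γ = ρg = 791 × 9.81 / 1000 = 7.75971 kN/m³.
A = π(1.35)² = 5.72555 m².
From F = γ·h_c·A, the centroid depth is h_c = 101/(7.75971 × 5.72555) = 2.27331 m.
The centroid is at the centre, 1.35 m below the top of the plate, so the highest point sits at h_top = 2.27331 − 1.35 = 0.92331 m below the surface.

d_top ≈ 0.92 m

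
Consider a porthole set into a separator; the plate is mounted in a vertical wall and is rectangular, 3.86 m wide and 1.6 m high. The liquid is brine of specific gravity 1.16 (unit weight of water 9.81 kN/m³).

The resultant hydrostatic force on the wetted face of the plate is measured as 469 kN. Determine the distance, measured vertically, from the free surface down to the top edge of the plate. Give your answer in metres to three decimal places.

d_top ≈ 5.873 m

γ = 1.16 × 9.81 = 11.3796 kN/m³.
A = 3.86 × 1.6 = 6.176 m².
From F = γ·h_c·A, the centroid depth is h_c = 469/(11.3796 × 6.176) = 6.67327 m.
The centroid lies 1.6/2 = 0.8 m below the top edge, so the top edge sits at h_top = 6.67327 − 0.8 = 5.87327 m below the surface.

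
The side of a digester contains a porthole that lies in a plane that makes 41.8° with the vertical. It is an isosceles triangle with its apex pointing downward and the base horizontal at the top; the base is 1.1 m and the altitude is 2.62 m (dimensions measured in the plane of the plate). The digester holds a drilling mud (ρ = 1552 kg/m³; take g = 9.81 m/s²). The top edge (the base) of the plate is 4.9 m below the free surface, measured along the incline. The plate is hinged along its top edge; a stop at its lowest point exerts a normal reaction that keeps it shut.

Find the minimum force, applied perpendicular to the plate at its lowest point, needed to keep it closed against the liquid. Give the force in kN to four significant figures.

γ = ρg = 1552 × 9.81 / 1000 = 15.22512 kN/m³.
The plate makes 41.8° with the vertical, i.e. θ = 90° − 41.8° = 48.2° to the horizontal. Measuring y along the incline from the free-surface line, vertical depth h = y·sinθ with sinθ = 0.745476.
With the apex down, the centroid sits h/3 = 2.62/3 = 0.873333 m below the base (the top edge), so y_c = 4.9 + 0.873333 = 5.77333 m and h_c = 5.77333 × 0.745476 = 4.30388 m.
A = ½ × 1.1 × 2.62 = 1.441 m².
Resultant F = γ·h_c·A = 15.22512 × 4.30388 × 1.441 = 94.4245 kN.
I_c = b·h³/36 = 1.1 × 2.62³/36 = 0.549533 m⁴.
Centre of pressure: y_p = y_c + I_c/(y_c·A) = 5.77333 + 0.549533/(5.77333 × 1.441) = 5.77333 + 0.0660547 = 5.83938 m along the plane.
The resultant acts 0.873333 + 0.0660547 = 0.939388 m (along the plate) below the hinge at the top edge, so the moment about the hinge is M = F × 0.939388 = 94.4245 × 0.939388 = 88.7012 kN·m.
A normal force at the bottom, 2.62 m from the hinge, must supply this moment: P = 88.7012/2.62 = 33.8554 kN.

P ≈ 33.86 kN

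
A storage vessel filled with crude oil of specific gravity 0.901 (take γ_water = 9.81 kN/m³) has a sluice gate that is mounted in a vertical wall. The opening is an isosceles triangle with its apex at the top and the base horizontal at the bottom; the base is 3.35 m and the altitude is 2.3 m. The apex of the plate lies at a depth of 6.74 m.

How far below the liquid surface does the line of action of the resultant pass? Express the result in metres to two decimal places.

γ = 0.901 × 9.81 = 8.83881 kN/m³.
With the apex up, the centroid sits 2h/3 = 2 × 2.3/3 = 1.53333 m below the apex, so the centroid depth is h_c = 6.74 + 1.53333 = 8.27333 m.
A = ½ × 3.35 × 2.3 = 3.8525 m².
Resultant F = γ·h_c·A = 8.83881 × 8.27333 × 3.8525 = 281.719 kN.
I_c = b·h³/36 = 3.35 × 2.3³/36 = 1.13221 m⁴.
Centre of pressure: y_p = y_c + I_c/(y_c·A) = 8.27333 + 1.13221/(8.27333 × 3.8525) = 8.27333 + 0.0355225 = 8.30885 m along the plane.

h_p = 8.31 m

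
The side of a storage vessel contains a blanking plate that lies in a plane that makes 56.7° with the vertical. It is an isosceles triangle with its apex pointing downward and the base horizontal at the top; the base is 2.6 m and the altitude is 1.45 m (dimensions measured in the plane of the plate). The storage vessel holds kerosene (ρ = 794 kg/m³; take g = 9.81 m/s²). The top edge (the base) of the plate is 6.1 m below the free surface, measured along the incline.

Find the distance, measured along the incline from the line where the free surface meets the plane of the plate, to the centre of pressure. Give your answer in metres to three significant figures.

γ = ρg = 794 × 9.81 / 1000 = 7.78914 kN/m³.
The plate makes 56.7° with the vertical, i.e. θ = 90° − 56.7° = 33.3° to the horizontal. Measuring y along the incline from the free-surface line, vertical depth h = y·sinθ with sinθ = 0.549023.
With the apex down, the centroid sits h/3 = 1.45/3 = 0.483333 m below the base (the top edge), so y_c = 6.1 + 0.483333 = 6.58333 m and h_c = 6.58333 × 0.549023 = 3.6144 m.
A = ½ × 2.6 × 1.45 = 1.885 m².
Resultant F = γ·h_c·A = 7.78914 × 3.6144 × 1.885 = 53.0685 kN.
I_c = b·h³/36 = 2.6 × 1.45³/36 = 0.220178 m⁴.
Centre of pressure: y_p = y_c + I_c/(y_c·A) = 6.58333 + 0.220178/(6.58333 × 1.885) = 6.58333 + 0.0177426 = 6.60107 m along the plane.

y_p = 6.60 m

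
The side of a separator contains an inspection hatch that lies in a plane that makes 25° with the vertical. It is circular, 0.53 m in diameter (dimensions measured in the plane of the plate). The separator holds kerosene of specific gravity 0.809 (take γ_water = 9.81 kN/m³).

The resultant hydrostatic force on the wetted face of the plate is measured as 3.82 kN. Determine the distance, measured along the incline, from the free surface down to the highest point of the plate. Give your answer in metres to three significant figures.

γ = 0.809 × 9.81 = 7.93629 kN/m³.
A = π(0.265)² = 0.220618 m².
From F = γ·h_c·A, the centroid depth is h_c = 3.82/(7.93629 × 0.220618) = 2.18175 m.
The plate makes 25° with the vertical, i.e. θ = 90° − 25° = 65° to the horizontal. Measuring y along the incline from the free-surface line, vertical depth h = y·sinθ with sinθ = 0.906308.
Along the incline, y_c = h_c/sinθ = 2.18175/0.906308 = 2.40729 m.
The centroid is at the centre, 0.265 m below the top of the plate, so the highest point sits at y_top = 2.40729 − 0.265 = 2.14229 m along the incline.

y_top ≈ 2.14 m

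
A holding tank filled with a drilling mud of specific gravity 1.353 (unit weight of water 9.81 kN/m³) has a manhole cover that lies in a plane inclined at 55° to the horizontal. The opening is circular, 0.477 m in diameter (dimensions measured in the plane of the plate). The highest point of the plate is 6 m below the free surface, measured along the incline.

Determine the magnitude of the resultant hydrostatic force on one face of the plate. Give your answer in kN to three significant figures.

γ = 1.353 × 9.81 = 13.27293 kN/m³.
Let θ = 55° be the plate's angle to the horizontal; measure y along the incline from where the plane meets the free surface. Vertical depth h = y·sinθ with sinθ = 0.819152.
The centroid is at the centre, 0.2385 m below the top of the plate, so y_c = 6 + 0.2385 = 6.2385 m and h_c = 6.2385 × 0.819152 = 5.11028 m.
A = π(0.2385)² = 0.178701 m².
Resultant F = γ·h_c·A = 13.27293 × 5.11028 × 0.178701 = 12.121 kN.

F ≈ 12.1 kN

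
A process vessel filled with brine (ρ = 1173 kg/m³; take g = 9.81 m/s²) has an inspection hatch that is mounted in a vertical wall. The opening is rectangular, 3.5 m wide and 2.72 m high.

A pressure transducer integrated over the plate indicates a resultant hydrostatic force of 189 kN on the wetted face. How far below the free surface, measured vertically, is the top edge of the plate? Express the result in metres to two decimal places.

d_top ≈ 0.37 m

γ = ρg = 1173 × 9.81 / 1000 = 11.50713 kN/m³.
A = 3.5 × 2.72 = 9.52 m².
From F = γ·h_c·A, the centroid depth is h_c = 189/(11.50713 × 9.52) = 1.72527 m.
The centroid lies 2.72/2 = 1.36 m below the top edge, so the top edge sits at h_top = 1.72527 − 1.36 = 0.36527 m below the surface.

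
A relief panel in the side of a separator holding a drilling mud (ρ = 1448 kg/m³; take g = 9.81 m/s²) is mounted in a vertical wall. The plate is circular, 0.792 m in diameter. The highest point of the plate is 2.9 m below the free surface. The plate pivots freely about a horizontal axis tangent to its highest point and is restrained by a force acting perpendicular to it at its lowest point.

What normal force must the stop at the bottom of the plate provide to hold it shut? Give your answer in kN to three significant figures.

P ≈ 11.9 kN

γ = ρg = 1448 × 9.81 / 1000 = 14.20488 kN/m³.
The centroid is at the centre, 0.396 m below the top of the plate, so the centroid depth is h_c = 2.9 + 0.396 = 3.296 m.
A = π(0.396)² = 0.492652 m².
Resultant F = γ·h_c·A = 14.20488 × 3.296 × 0.492652 = 23.0656 kN.
I_c = πr⁴/4 = π × 0.396⁴/4 = 0.0193139 m⁴.
Centre of pressure: y_p = y_c + I_c/(y_c·A) = 3.296 + 0.0193139/(3.296 × 0.492652) = 3.296 + 0.0118944 = 3.30789 m along the plane.
The resultant acts 0.396 + 0.0118944 = 0.407894 m (along the plate) below the hinge at the top edge, so the moment about the hinge is M = F × 0.407894 = 23.0656 × 0.407894 = 9.40832 kN·m.
A normal force at the bottom, 0.792 m from the hinge, must supply this moment: P = 9.40832/0.792 = 11.8792 kN.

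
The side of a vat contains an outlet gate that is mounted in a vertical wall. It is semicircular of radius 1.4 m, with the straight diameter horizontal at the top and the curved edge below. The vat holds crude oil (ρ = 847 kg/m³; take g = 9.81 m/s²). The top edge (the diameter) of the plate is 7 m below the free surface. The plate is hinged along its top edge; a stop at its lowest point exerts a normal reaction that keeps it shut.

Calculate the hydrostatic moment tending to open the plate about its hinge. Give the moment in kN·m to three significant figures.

M ≈ 119 kN·m

γ = ρg = 847 × 9.81 / 1000 = 8.30907 kN/m³.
The centroid of a semicircle lies 4r/(3π) = 0.594178 m from the diameter, here below the top edge, so the centroid depth is h_c = 7 + 0.594178 = 7.59418 m.
A = πr²/2 = π × 1.4²/2 = 3.07876 m².
Resultant F = γ·h_c·A = 8.30907 × 7.59418 × 3.07876 = 194.272 kN.
I_c = (π/8 − 8/(9π))·r⁴ = 0.109757 × 1.4⁴ = 0.421642 m⁴.
Centre of pressure: y_p = y_c + I_c/(y_c·A) = 7.59418 + 0.421642/(7.59418 × 3.07876) = 7.59418 + 0.0180338 = 7.61221 m along the plane.
The resultant acts 0.594178 + 0.0180338 = 0.612212 m (along the plate) below the hinge at the top edge, so the moment about the hinge is M = F × 0.612212 = 194.272 × 0.612212 = 118.936 kN·m.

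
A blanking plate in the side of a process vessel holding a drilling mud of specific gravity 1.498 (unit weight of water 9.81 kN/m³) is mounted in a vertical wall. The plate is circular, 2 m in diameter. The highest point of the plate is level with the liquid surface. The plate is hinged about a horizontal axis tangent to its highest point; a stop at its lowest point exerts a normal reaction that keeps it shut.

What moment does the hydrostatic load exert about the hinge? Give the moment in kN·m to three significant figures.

M ≈ 57.7 kN·m

γ = 1.498 × 9.81 = 14.69538 kN/m³.
The centroid is at the centre, 1 m below the top of the plate, so the centroid depth is h_c = 1 m.
A = π(1)² = 3.14159 m².
Resultant F = γ·h_c·A = 14.69538 × 1 × 3.14159 = 46.1669 kN.
I_c = πr⁴/4 = π × 1⁴/4 = 0.785398 m⁴.
Centre of pressure: y_p = y_c + I_c/(y_c·A) = 1 + 0.785398/(1 × 3.14159) = 1 + 0.25 = 1.25 m along the plane.
The resultant acts 1 + 0.25 = 1.25 m (along the plate) below the hinge at the top edge, so the moment about the hinge is M = F × 1.25 = 46.1669 × 1.25 = 57.7086 kN·m.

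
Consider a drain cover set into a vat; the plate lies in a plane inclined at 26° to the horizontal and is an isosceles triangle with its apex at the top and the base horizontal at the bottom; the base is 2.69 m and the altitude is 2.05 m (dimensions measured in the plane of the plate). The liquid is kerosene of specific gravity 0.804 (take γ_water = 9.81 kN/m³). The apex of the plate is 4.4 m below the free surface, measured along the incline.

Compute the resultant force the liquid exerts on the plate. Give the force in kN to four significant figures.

F ≈ 54.98 kN

γ = 0.804 × 9.81 = 7.88724 kN/m³.
Let θ = 26° be the plate's angle to the horizontal; measure y along the incline from where the plane meets the free surface. Vertical depth h = y·sinθ with sinθ = 0.438371.
With the apex up, the centroid sits 2h/3 = 2 × 2.05/3 = 1.36667 m below the apex, so y_c = 4.4 + 1.36667 = 5.76667 m and h_c = 5.76667 × 0.438371 = 2.52794 m.
A = ½ × 2.69 × 2.05 = 2.75725 m².
Resultant F = γ·h_c·A = 7.88724 × 2.52794 × 2.75725 = 54.9753 kN.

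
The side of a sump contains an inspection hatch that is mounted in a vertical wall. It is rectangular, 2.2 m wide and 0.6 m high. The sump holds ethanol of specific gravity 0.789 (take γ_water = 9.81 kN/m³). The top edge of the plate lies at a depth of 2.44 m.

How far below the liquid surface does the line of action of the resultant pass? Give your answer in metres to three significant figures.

h_p = 2.75 m

γ = 0.789 × 9.81 = 7.74009 kN/m³.
The centroid lies 0.6/2 = 0.3 m below the top edge, so the centroid depth is h_c = 2.44 + 0.3 = 2.74 m.
A = 2.2 × 0.6 = 1.32 m².
Resultant F = γ·h_c·A = 7.74009 × 2.74 × 1.32 = 27.9944 kN.
I_c = b·h³/12 = 2.2 × 0.6³/12 = 0.0396 m⁴.
Centre of pressure: y_p = y_c + I_c/(y_c·A) = 2.74 + 0.0396/(2.74 × 1.32) = 2.74 + 0.0109489 = 2.75095 m along the plane.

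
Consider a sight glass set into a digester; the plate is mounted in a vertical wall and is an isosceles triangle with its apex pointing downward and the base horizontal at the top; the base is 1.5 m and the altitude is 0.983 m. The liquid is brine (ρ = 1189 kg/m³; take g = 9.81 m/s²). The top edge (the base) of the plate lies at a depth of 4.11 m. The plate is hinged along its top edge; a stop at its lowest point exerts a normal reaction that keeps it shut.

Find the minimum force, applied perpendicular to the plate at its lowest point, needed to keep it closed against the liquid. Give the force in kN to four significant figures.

P ≈ 13.19 kN

γ = ρg = 1189 × 9.81 / 1000 = 11.66409 kN/m³.
With the apex down, the centroid sits h/3 = 0.983/3 = 0.327667 m below the base (the top edge), so the centroid depth is h_c = 4.11 + 0.327667 = 4.43767 m.
A = ½ × 1.5 × 0.983 = 0.73725 m².
Resultant F = γ·h_c·A = 11.66409 × 4.43767 × 0.73725 = 38.1611 kN.
I_c = b·h³/36 = 1.5 × 0.983³/36 = 0.0395776 m⁴.
Centre of pressure: y_p = y_c + I_c/(y_c·A) = 4.43767 + 0.0395776/(4.43767 × 0.73725) = 4.43767 + 0.0120971 = 4.44977 m along the plane.
The resultant acts 0.327667 + 0.0120971 = 0.339764 m (along the plate) below the hinge at the top edge, so the moment about the hinge is M = F × 0.339764 = 38.1611 × 0.339764 = 12.9658 kN·m.
A normal force at the bottom, 0.983 m from the hinge, must supply this moment: P = 12.9658/0.983 = 13.19 kN.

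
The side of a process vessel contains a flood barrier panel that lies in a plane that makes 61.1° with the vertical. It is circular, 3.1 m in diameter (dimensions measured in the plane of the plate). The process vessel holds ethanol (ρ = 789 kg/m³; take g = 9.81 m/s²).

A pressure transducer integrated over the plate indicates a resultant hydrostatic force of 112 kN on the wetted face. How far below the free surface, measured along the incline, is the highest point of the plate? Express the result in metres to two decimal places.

y_top ≈ 2.42 m

γ = ρg = 789 × 9.81 / 1000 = 7.74009 kN/m³.
A = π(1.55)² = 7.54768 m².
From F = γ·h_c·A, the centroid depth is h_c = 112/(7.74009 × 7.54768) = 1.91716 m.
The plate makes 61.1° with the vertical, i.e. θ = 90° − 61.1° = 28.9° to the horizontal. Measuring y along the incline from the free-surface line, vertical depth h = y·sinθ with sinθ = 0.483282.
Along the incline, y_c = h_c/sinθ = 1.91716/0.483282 = 3.96696 m.
The centroid is at the centre, 1.55 m below the top of the plate, so the highest point sits at y_top = 3.96696 − 1.55 = 2.41696 m along the incline.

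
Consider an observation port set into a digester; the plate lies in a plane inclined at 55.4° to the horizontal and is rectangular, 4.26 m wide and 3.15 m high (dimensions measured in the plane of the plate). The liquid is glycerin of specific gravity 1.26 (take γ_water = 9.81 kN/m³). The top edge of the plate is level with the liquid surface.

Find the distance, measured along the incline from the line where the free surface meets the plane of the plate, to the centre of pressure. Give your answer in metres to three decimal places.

γ = 1.26 × 9.81 = 12.3606 kN/m³.
Let θ = 55.4° be the plate's angle to the horizontal; measure y along the incline from where the plane meets the free surface. Vertical depth h = y·sinθ with sinθ = 0.823136.
The centroid lies 3.15/2 = 1.575 m below the top edge, so y_c = 1.575 m and h_c = 1.575 × 0.823136 = 1.29644 m.
A = 4.26 × 3.15 = 13.419 m².
Resultant F = γ·h_c·A = 12.3606 × 1.29644 × 13.419 = 215.036 kN.
I_c = b·h³/12 = 4.26 × 3.15³/12 = 11.0958 m⁴.
Centre of pressure: y_p = y_c + I_c/(y_c·A) = 1.575 + 11.0958/(1.575 × 13.419) = 1.575 + 0.524998 = 2.1 m along the plane.

y_p = 2.100 m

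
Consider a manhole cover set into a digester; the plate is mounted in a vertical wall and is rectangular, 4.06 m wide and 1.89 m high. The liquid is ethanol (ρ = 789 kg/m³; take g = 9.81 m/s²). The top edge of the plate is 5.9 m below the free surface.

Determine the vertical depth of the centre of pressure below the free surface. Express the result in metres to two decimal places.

γ = ρg = 789 × 9.81 / 1000 = 7.74009 kN/m³.
The centroid lies 1.89/2 = 0.945 m below the top edge, so the centroid depth is h_c = 5.9 + 0.945 = 6.845 m.
A = 4.06 × 1.89 = 7.6734 m².
Resultant F = γ·h_c·A = 7.74009 × 6.845 × 7.6734 = 406.544 kN.
I_c = b·h³/12 = 4.06 × 1.89³/12 = 2.28418 m⁴.
Centre of pressure: y_p = y_c + I_c/(y_c·A) = 6.845 + 2.28418/(6.845 × 7.6734) = 6.845 + 0.043488 = 6.88849 m along the plane.

h_p = 6.89 m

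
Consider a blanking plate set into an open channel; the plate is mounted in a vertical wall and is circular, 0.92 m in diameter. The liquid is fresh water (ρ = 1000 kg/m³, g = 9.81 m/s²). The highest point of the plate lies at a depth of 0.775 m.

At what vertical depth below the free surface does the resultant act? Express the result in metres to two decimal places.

γ = ρg = 1000 × 9.81 = 9810 N/m³ = 9.81 kN/m³.
The centroid is at the centre, 0.46 m below the top of the plate, so the centroid depth is h_c = 0.775 + 0.46 = 1.235 m.
A = π(0.46)² = 0.664761 m².
Resultant F = γ·h_c·A = 9.81 × 1.235 × 0.664761 = 8.05381 kN.
I_c = πr⁴/4 = π × 0.46⁴/4 = 0.0351659 m⁴.
Centre of pressure: y_p = y_c + I_c/(y_c·A) = 1.235 + 0.0351659/(1.235 × 0.664761) = 1.235 + 0.0428341 = 1.27783 m along the plane.

h_p = 1.28 m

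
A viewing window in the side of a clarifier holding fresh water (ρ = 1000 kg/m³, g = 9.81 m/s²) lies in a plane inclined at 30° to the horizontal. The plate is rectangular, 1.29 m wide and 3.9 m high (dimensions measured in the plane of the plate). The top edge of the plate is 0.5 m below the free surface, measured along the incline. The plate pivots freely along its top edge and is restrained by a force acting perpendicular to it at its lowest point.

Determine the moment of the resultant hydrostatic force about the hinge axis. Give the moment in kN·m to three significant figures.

M ≈ 149 kN·m

γ = ρg = 1000 × 9.81 = 9810 N/m³ = 9.81 kN/m³.
Let θ = 30° be the plate's angle to the horizontal; measure y along the incline from where the plane meets the free surface. Vertical depth h = y·sinθ with sinθ = 0.500000.
The centroid lies 3.9/2 = 1.95 m below the top edge, so y_c = 0.5 + 1.95 = 2.45 m and h_c = 2.45 × 0.500000 = 1.225 m.
A = 1.29 × 3.9 = 5.031 m².
Resultant F = γ·h_c·A = 9.81 × 1.225 × 5.031 = 60.4588 kN.
I_c = b·h³/12 = 1.29 × 3.9³/12 = 6.37679 m⁴.
Centre of pressure: y_p = y_c + I_c/(y_c·A) = 2.45 + 6.37679/(2.45 × 5.031) = 2.45 + 0.517347 = 2.96735 m along the plane.
The resultant acts 1.95 + 0.517347 = 2.46735 m (along the plate) below the hinge at the top edge, so the moment about the hinge is M = F × 2.46735 = 60.4588 × 2.46735 = 149.173 kN·m.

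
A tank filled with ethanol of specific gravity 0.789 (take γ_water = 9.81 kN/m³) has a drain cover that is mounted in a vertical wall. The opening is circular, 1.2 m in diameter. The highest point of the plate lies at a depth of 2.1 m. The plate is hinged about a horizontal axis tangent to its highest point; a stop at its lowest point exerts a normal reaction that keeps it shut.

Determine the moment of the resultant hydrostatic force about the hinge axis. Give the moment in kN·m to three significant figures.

γ = 0.789 × 9.81 = 7.74009 kN/m³.
The centroid is at the centre, 0.6 m below the top of the plate, so the centroid depth is h_c = 2.1 + 0.6 = 2.7 m.
A = π(0.6)² = 1.13097 m².
Resultant F = γ·h_c·A = 7.74009 × 2.7 × 1.13097 = 23.6353 kN.
I_c = πr⁴/4 = π × 0.6⁴/4 = 0.101788 m⁴.
Centre of pressure: y_p = y_c + I_c/(y_c·A) = 2.7 + 0.101788/(2.7 × 1.13097) = 2.7 + 0.0333336 = 2.73333 m along the plane.
The resultant acts 0.6 + 0.0333336 = 0.633334 m (along the plate) below the hinge at the top edge, so the moment about the hinge is M = F × 0.633334 = 23.6353 × 0.633334 = 14.969 kN·m.

M ≈ 15.0 kN·m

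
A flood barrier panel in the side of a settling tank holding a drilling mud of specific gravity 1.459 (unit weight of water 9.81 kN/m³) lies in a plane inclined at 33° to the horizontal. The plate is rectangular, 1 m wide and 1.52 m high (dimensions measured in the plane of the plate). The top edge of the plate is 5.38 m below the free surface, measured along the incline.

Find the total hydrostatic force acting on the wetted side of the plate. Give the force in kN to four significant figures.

F ≈ 72.75 kN

γ = 1.459 × 9.81 = 14.31279 kN/m³.
Let θ = 33° be the plate's angle to the horizontal; measure y along the incline from where the plane meets the free surface. Vertical depth h = y·sinθ with sinθ = 0.544639.
The centroid lies 1.52/2 = 0.76 m below the top edge, so y_c = 5.38 + 0.76 = 6.14 m and h_c = 6.14 × 0.544639 = 3.34408 m.
A = 1 × 1.52 = 1.52 m².
Resultant F = γ·h_c·A = 14.31279 × 3.34408 × 1.52 = 72.7519 kN.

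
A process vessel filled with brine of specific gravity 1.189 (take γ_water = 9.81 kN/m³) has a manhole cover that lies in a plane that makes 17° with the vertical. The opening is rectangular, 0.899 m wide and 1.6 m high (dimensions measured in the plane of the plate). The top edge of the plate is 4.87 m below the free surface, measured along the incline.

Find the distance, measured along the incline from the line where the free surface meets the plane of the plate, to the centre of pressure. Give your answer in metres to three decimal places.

γ = 1.189 × 9.81 = 11.66409 kN/m³.
The plate makes 17° with the vertical, i.e. θ = 90° − 17° = 73° to the horizontal. Measuring y along the incline from the free-surface line, vertical depth h = y·sinθ with sinθ = 0.956305.
The centroid lies 1.6/2 = 0.8 m below the top edge, so y_c = 4.87 + 0.8 = 5.67 m and h_c = 5.67 × 0.956305 = 5.42225 m.
A = 0.899 × 1.6 = 1.4384 m².
Resultant F = γ·h_c·A = 11.66409 × 5.42225 × 1.4384 = 90.9725 kN.
I_c = b·h³/12 = 0.899 × 1.6³/12 = 0.306859 m⁴.
Centre of pressure: y_p = y_c + I_c/(y_c·A) = 5.67 + 0.306859/(5.67 × 1.4384) = 5.67 + 0.037625 = 5.70763 m along the plane.

y_p = 5.708 m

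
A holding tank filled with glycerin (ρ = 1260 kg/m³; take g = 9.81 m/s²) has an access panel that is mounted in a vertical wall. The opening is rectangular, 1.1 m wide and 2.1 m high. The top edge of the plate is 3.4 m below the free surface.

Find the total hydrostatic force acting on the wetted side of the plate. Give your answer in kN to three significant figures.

F ≈ 127 kN

γ = ρg = 1260 × 9.81 / 1000 = 12.3606 kN/m³.
The centroid lies 2.1/2 = 1.05 m below the top edge, so the centroid depth is h_c = 3.4 + 1.05 = 4.45 m.
A = 1.1 × 2.1 = 2.31 m².
Resultant F = γ·h_c·A = 12.3606 × 4.45 × 2.31 = 127.061 kN.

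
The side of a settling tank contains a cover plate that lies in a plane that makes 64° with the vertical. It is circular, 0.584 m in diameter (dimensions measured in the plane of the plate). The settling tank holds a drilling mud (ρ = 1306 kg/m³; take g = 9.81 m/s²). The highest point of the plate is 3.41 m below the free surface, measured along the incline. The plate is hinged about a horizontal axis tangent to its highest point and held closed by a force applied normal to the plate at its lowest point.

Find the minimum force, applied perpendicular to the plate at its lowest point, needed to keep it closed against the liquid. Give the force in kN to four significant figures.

γ = ρg = 1306 × 9.81 / 1000 = 12.81186 kN/m³.
The plate makes 64° with the vertical, i.e. θ = 90° − 64° = 26° to the horizontal. Measuring y along the incline from the free-surface line, vertical depth h = y·sinθ with sinθ = 0.438371.
The centroid is at the centre, 0.292 m below the top of the plate, so y_c = 3.41 + 0.292 = 3.702 m and h_c = 3.702 × 0.438371 = 1.62285 m.
A = π(0.292)² = 0.267865 m².
Resultant F = γ·h_c·A = 12.81186 × 1.62285 × 0.267865 = 5.56938 kN.
I_c = πr⁴/4 = π × 0.292⁴/4 = 0.00570981 m⁴.
Centre of pressure: y_p = y_c + I_c/(y_c·A) = 3.702 + 0.00570981/(3.702 × 0.267865) = 3.702 + 0.00575797 = 3.70776 m along the plane.
The resultant acts 0.292 + 0.00575797 = 0.297758 m (along the plate) below the hinge at the top edge, so the moment about the hinge is M = F × 0.297758 = 5.56938 × 0.297758 = 1.65833 kN·m.
A normal force at the bottom, 0.584 m from the hinge, must supply this moment: P = 1.65833/0.584 = 2.83961 kN.

P ≈ 2.840 kN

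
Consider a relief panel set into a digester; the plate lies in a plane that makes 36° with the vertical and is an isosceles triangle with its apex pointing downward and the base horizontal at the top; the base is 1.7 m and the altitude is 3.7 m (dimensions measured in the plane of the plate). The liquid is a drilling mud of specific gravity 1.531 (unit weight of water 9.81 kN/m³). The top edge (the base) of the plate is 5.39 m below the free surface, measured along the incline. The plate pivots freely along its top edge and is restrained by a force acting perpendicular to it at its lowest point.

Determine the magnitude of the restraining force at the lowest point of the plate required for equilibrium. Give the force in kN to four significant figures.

P ≈ 92.22 kN

γ = 1.531 × 9.81 = 15.01911 kN/m³.
The plate makes 36° with the vertical, i.e. θ = 90° − 36° = 54° to the horizontal. Measuring y along the incline from the free-surface line, vertical depth h = y·sinθ with sinθ = 0.809017.
With the apex down, the centroid sits h/3 = 3.7/3 = 1.23333 m below the base (the top edge), so y_c = 5.39 + 1.23333 = 6.62333 m and h_c = 6.62333 × 0.809017 = 5.35839 m.
A = ½ × 1.7 × 3.7 = 3.145 m².
Resultant F = γ·h_c·A = 15.01911 × 5.35839 × 3.145 = 253.104 kN.
I_c = b·h³/36 = 1.7 × 3.7³/36 = 2.39195 m⁴.
Centre of pressure: y_p = y_c + I_c/(y_c·A) = 6.62333 + 2.39195/(6.62333 × 3.145) = 6.62333 + 0.11483 = 6.73816 m along the plane.
The resultant acts 1.23333 + 0.11483 = 1.34816 m (along the plate) below the hinge at the top edge, so the moment about the hinge is M = F × 1.34816 = 253.104 × 1.34816 = 341.225 kN·m.
A normal force at the bottom, 3.7 m from the hinge, must supply this moment: P = 341.225/3.7 = 92.223 kN.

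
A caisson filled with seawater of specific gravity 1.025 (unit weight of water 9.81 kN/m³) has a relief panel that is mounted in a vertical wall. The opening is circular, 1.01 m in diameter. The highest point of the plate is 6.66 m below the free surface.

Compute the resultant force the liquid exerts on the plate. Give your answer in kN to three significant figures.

F ≈ 57.7 kN

γ = 1.025 × 9.81 = 10.05525 kN/m³.
The centroid is at the centre, 0.505 m below the top of the plate, so the centroid depth is h_c = 6.66 + 0.505 = 7.165 m.
A = π(0.505)² = 0.801185 m².
Resultant F = γ·h_c·A = 10.05525 × 7.165 × 0.801185 = 57.7221 kN.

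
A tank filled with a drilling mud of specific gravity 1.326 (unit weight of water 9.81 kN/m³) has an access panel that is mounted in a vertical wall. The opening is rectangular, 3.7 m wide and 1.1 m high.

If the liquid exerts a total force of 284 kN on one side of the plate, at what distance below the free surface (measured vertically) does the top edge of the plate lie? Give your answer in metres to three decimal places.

d_top ≈ 4.814 m

γ = 1.326 × 9.81 = 13.00806 kN/m³.
A = 3.7 × 1.1 = 4.07 m².
From F = γ·h_c·A, the centroid depth is h_c = 284/(13.00806 × 4.07) = 5.36428 m.
The centroid lies 1.1/2 = 0.55 m below the top edge, so the top edge sits at h_top = 5.36428 − 0.55 = 4.81428 m below the surface.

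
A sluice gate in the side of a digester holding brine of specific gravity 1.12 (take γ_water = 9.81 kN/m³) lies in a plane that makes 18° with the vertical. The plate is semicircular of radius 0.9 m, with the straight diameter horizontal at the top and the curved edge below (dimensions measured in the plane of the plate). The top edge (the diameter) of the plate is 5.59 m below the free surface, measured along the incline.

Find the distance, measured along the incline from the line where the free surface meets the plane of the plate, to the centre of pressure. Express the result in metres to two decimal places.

y_p = 5.98 m

γ = 1.12 × 9.81 = 10.9872 kN/m³.
The plate makes 18° with the vertical, i.e. θ = 90° − 18° = 72° to the horizontal. Measuring y along the incline from the free-surface line, vertical depth h = y·sinθ with sinθ = 0.951057.
The centroid of a semicircle lies 4r/(3π) = 0.381972 m from the diameter, here below the top edge, so y_c = 5.59 + 0.381972 = 5.97197 m and h_c = 5.97197 × 0.951057 = 5.67968 m.
A = πr²/2 = π × 0.9²/2 = 1.27235 m².
Resultant F = γ·h_c·A = 10.9872 × 5.67968 × 1.27235 = 79.3994 kN.
I_c = (π/8 − 8/(9π))·r⁴ = 0.109757 × 0.9⁴ = 0.0720116 m⁴.
Centre of pressure: y_p = y_c + I_c/(y_c·A) = 5.97197 + 0.0720116/(5.97197 × 1.27235) = 5.97197 + 0.00947716 = 5.98145 m along the plane.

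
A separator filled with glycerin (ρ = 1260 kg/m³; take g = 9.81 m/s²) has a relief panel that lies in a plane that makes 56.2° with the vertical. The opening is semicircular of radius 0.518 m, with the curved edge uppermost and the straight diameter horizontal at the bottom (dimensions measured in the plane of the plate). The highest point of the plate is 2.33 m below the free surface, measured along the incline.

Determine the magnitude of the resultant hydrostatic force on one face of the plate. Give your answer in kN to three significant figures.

F ≈ 7.62 kN

γ = ρg = 1260 × 9.81 / 1000 = 12.3606 kN/m³.
The plate makes 56.2° with the vertical, i.e. θ = 90° − 56.2° = 33.8° to the horizontal. Measuring y along the incline from the free-surface line, vertical depth h = y·sinθ with sinθ = 0.556296.
The centroid lies 4r/(3π) = 0.219846 m above the diameter, so r − 4r/(3π) = 0.518 − 0.219846 = 0.298154 m below the topmost point, so y_c = 2.33 + 0.298154 = 2.62815 m and h_c = 2.62815 × 0.556296 = 1.46203 m.
A = πr²/2 = π × 0.518²/2 = 0.421482 m².
Resultant F = γ·h_c·A = 12.3606 × 1.46203 × 0.421482 = 7.61684 kN.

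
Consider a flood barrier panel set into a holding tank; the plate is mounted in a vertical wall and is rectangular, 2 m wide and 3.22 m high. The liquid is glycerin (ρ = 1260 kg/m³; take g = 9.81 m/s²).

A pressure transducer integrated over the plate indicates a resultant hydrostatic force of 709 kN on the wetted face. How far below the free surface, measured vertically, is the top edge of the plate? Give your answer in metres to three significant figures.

d_top ≈ 7.30 m

γ = ρg = 1260 × 9.81 / 1000 = 12.3606 kN/m³.
A = 2 × 3.22 = 6.44 m².
From F = γ·h_c·A, the centroid depth is h_c = 709/(12.3606 × 6.44) = 8.90678 m.
The centroid lies 3.22/2 = 1.61 m below the top edge, so the top edge sits at h_top = 8.90678 − 1.61 = 7.29678 m below the surface.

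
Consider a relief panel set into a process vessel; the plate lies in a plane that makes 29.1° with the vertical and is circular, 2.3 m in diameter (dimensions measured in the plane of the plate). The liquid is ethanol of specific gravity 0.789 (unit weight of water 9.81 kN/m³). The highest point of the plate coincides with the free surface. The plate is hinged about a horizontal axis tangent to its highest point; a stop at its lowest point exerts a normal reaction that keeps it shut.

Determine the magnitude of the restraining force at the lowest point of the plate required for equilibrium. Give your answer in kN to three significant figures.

γ = 0.789 × 9.81 = 7.74009 kN/m³.
The plate makes 29.1° with the vertical, i.e. θ = 90° − 29.1° = 60.9° to the horizontal. Measuring y along the incline from the free-surface line, vertical depth h = y·sinθ with sinθ = 0.873772.
The centroid is at the centre, 1.15 m below the top of the plate, so y_c = 1.15 m and h_c = 1.15 × 0.873772 = 1.00484 m.
A = π(1.15)² = 4.15476 m².
Resultant F = γ·h_c·A = 7.74009 × 1.00484 × 4.15476 = 32.3139 kN.
I_c = πr⁴/4 = π × 1.15⁴/4 = 1.37367 m⁴.
Centre of pressure: y_p = y_c + I_c/(y_c·A) = 1.15 + 1.37367/(1.15 × 4.15476) = 1.15 + 0.287501 = 1.4375 m along the plane.
The resultant acts 1.15 + 0.287501 = 1.4375 m (along the plate) below the hinge at the top edge, so the moment about the hinge is M = F × 1.4375 = 32.3139 × 1.4375 = 46.4512 kN·m.
A normal force at the bottom, 2.3 m from the hinge, must supply this moment: P = 46.4512/2.3 = 20.1962 kN.

P ≈ 20.2 kN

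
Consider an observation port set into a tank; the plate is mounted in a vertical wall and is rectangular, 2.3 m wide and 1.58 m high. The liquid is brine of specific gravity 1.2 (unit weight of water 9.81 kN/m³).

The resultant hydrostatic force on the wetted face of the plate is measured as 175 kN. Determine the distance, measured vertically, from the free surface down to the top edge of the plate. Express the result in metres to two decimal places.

d_top ≈ 3.30 m

γ = 1.2 × 9.81 = 11.772 kN/m³.
A = 2.3 × 1.58 = 3.634 m².
From F = γ·h_c·A, the centroid depth is h_c = 175/(11.772 × 3.634) = 4.09075 m.
The centroid lies 1.58/2 = 0.79 m below the top edge, so the top edge sits at h_top = 4.09075 − 0.79 = 3.30075 m below the surface.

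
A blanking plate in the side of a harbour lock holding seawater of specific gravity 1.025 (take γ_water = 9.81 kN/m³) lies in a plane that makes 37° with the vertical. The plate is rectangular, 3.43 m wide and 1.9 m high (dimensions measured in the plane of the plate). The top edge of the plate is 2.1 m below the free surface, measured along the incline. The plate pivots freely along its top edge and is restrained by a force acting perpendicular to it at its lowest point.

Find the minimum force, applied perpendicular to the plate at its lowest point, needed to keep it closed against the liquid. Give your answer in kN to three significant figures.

γ = 1.025 × 9.81 = 10.05525 kN/m³.
The plate makes 37° with the vertical, i.e. θ = 90° − 37° = 53° to the horizontal. Measuring y along the incline from the free-surface line, vertical depth h = y·sinθ with sinθ = 0.798636.
The centroid lies 1.9/2 = 0.95 m below the top edge, so y_c = 2.1 + 0.95 = 3.05 m and h_c = 3.05 × 0.798636 = 2.43584 m.
A = 3.43 × 1.9 = 6.517 m².
Resultant F = γ·h_c·A = 10.05525 × 2.43584 × 6.517 = 159.621 kN.
I_c = b·h³/12 = 3.43 × 1.9³/12 = 1.96053 m⁴.
Centre of pressure: y_p = y_c + I_c/(y_c·A) = 3.05 + 1.96053/(3.05 × 6.517) = 3.05 + 0.0986338 = 3.14863 m along the plane.
The resultant acts 0.95 + 0.0986338 = 1.04863 m (along the plate) below the hinge at the top edge, so the moment about the hinge is M = F × 1.04863 = 159.621 × 1.04863 = 167.383 kN·m.
A normal force at the bottom, 1.9 m from the hinge, must supply this moment: P = 167.383/1.9 = 88.0963 kN.

P ≈ 88.1 kN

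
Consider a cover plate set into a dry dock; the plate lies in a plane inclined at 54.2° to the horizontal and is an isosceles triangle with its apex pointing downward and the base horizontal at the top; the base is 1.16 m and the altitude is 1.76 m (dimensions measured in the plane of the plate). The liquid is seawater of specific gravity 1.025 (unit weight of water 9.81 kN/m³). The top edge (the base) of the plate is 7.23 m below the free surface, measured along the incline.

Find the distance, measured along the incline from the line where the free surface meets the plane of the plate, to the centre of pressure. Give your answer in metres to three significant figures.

y_p = 7.84 m

γ = 1.025 × 9.81 = 10.05525 kN/m³.
Let θ = 54.2° be the plate's angle to the horizontal; measure y along the incline from where the plane meets the free surface. Vertical depth h = y·sinθ with sinθ = 0.811064.
With the apex down, the centroid sits h/3 = 1.76/3 = 0.586667 m below the base (the top edge), so y_c = 7.23 + 0.586667 = 7.81667 m and h_c = 7.81667 × 0.811064 = 6.33982 m.
A = ½ × 1.16 × 1.76 = 1.0208 m².
Resultant F = γ·h_c·A = 10.05525 × 6.33982 × 1.0208 = 65.0744 kN.
I_c = b·h³/36 = 1.16 × 1.76³/36 = 0.175668 m⁴.
Centre of pressure: y_p = y_c + I_c/(y_c·A) = 7.81667 + 0.175668/(7.81667 × 1.0208) = 7.81667 + 0.0220156 = 7.83869 m along the plane.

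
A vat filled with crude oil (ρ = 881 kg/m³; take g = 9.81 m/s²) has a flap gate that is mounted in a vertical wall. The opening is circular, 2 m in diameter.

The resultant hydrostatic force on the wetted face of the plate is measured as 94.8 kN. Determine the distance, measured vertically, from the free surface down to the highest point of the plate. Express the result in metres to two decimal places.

d_top ≈ 2.49 m

γ = ρg = 881 × 9.81 / 1000 = 8.64261 kN/m³.
A = π(1)² = 3.14159 m².
From F = γ·h_c·A, the centroid depth is h_c = 94.8/(8.64261 × 3.14159) = 3.49152 m.
The centroid is at the centre, 1 m below the top of the plate, so the highest point sits at h_top = 3.49152 − 1 = 2.49152 m below the surface.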